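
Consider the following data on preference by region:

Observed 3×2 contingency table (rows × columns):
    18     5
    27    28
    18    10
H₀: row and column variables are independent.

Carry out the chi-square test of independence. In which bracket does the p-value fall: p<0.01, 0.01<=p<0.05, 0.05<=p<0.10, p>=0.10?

Row totals [23, 55, 28], col totals [63, 43], n=106
χ² = (18−13.67)²/13.67 + (5−9.33)²/9.33 + (27−32.69)²/32.69 + (28−22.31)²/22.31 + (18−16.64)²/16.64 + (10−11.36)²/11.36 = 6.0951
df = 2
p-value (upper-tail) = 0.04747
→ bracket: 0.01<=p<0.05

p-value bracket: 0.01<=p<0.05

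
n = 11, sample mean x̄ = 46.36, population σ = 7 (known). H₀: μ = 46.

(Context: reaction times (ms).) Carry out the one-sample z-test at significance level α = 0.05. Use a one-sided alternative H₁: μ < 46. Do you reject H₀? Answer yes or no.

SE = σ/√n = 7/√11 = 2.1106
z = (x̄−μ₀)/SE = (46.36−46)/2.1106 = 0.1706
p-value (one-sided, H₁ less) = 0.56772
At α=0.05: p ≥ α → fail to reject H₀

reject H₀: no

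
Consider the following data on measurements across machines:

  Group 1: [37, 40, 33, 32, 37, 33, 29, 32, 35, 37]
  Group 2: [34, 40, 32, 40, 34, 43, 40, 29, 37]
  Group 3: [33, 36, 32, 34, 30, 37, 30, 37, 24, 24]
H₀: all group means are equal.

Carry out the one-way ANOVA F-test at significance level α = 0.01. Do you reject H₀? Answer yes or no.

Group means [34.50, 36.56, 31.70], grand mean 34.172
SSB = Σnᵢ(x̄ᵢ−x̄)² = 113.316; SSW = ΣΣ(x−x̄ᵢ)² = 470.822
MSB = 113.316/2 = 56.6579; MSW = 470.822/26 = 18.1085
F = MSB/MSW = 3.1288
df = (2, 26)
p-value (upper-tail) = 0.06060
At α=0.01: p ≥ α → fail to reject H₀

reject H₀: no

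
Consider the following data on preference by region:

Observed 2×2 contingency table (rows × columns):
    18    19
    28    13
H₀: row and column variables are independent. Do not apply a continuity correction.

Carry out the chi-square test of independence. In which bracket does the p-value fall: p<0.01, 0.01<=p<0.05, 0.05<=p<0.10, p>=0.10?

Row totals [37, 41], col totals [46, 32], n=78
χ² = (18−21.82)²/21.82 + (19−15.18)²/15.18 + (28−24.18)²/24.18 + (13−16.82)²/16.82 = 3.1019
df = 1
p-value (upper-tail) = 0.07820
→ bracket: 0.05<=p<0.10

p-value bracket: 0.05<=p<0.10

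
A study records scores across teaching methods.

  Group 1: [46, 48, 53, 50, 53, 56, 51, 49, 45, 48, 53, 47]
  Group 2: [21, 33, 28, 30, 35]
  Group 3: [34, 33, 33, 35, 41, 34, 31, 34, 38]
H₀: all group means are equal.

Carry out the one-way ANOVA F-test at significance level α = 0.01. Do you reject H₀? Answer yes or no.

reject H₀: yes

Group means [49.92, 29.40, 34.78], grand mean 40.731
SSB = Σnᵢ(x̄ᵢ−x̄)² = 1973.443; SSW = ΣΣ(x−x̄ᵢ)² = 311.672
MSB = 1973.443/2 = 986.7216; MSW = 311.672/23 = 13.5510
F = MSB/MSW = 72.8156
df = (2, 23)
p-value (upper-tail) = 0.00000
At α=0.01: p < α → reject H₀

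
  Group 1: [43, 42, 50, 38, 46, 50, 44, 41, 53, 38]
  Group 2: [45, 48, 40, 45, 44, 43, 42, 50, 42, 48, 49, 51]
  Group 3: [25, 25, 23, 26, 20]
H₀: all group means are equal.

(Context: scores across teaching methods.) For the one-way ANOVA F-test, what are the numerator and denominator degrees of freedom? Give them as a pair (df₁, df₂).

k = 3 groups, N = 27 total
df = (k−1, N−k) = (3−1, 27−3) = (2, 24)

degrees of freedom = [2, 24]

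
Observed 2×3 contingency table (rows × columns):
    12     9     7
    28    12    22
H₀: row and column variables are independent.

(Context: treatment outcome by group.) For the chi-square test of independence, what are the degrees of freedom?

degrees of freedom = 2

df = (r−1)(c−1) = (2−1)·(3−1) = 2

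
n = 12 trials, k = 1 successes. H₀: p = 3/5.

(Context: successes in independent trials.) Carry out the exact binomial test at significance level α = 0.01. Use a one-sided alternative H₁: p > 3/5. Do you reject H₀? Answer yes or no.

reject H₀: no

Exact binomial: n=12, k=1, p₀=3/5=0.6000
P(X≥1) from Σ C(n,i)·p₀^i·(1−p₀)^(n−i)
p-value (one-sided, H₁ greater) = 0.99998
At α=0.01: p ≥ α → fail to reject H₀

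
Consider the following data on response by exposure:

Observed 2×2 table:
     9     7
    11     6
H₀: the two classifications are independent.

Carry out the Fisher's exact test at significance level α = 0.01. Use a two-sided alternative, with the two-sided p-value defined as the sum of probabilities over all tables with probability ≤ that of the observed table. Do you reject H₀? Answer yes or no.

reject H₀: no

Margins: r₁=16, r₂=17, c₁=20, c₂=13, n=33
p_obs = C(16,9)·C(17,11)/C(33,20); sum pmf over tables with pmf ≤ p_obs
p-value (two-sided) = 0.72828
At α=0.01: p ≥ α → fail to reject H₀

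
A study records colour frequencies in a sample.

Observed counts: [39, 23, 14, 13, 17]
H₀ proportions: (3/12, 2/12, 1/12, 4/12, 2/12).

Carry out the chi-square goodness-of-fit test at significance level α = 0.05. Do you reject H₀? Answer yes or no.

reject H₀: yes

n = 106; E_i = n·p_i = [26.50, 17.67, 8.83, 35.33, 17.67]
χ² = (39−26.50)²/26.50 + (23−17.67)²/17.67 + (14−8.83)²/8.83 + (13−35.33)²/35.33 + (17−17.67)²/17.67 = 24.6698
df = 4
p-value (upper-tail) = 0.00006
At α=0.05: p < α → reject H₀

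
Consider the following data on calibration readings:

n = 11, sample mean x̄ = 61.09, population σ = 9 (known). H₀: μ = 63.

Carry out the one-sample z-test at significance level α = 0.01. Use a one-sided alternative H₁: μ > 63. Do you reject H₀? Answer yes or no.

SE = σ/√n = 9/√11 = 2.7136
z = (x̄−μ₀)/SE = (61.09−63)/2.7136 = -0.7039
p-value (one-sided, H₁ greater) = 0.75924
At α=0.01: p ≥ α → fail to reject H₀

reject H₀: no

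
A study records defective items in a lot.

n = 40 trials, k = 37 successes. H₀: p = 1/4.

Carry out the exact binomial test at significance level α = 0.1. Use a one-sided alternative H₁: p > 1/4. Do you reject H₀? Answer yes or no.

Exact binomial: n=40, k=37, p₀=1/4=0.2500
P(X≥37) from Σ C(n,i)·p₀^i·(1−p₀)^(n−i)
p-value (one-sided, H₁ greater) = 0.00000
At α=0.1: p < α → reject H₀

reject H₀: yes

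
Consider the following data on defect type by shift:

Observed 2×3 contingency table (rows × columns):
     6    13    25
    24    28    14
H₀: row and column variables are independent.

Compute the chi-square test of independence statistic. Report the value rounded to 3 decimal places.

Row totals [44, 66], col totals [30, 41, 39], n=110
χ² = (6−12.00)²/12.00 + (13−16.40)²/16.40 + (25−15.60)²/15.60 + (24−18.00)²/18.00 + (28−24.60)²/24.60 + (14−23.40)²/23.40 = 15.6150
df = 2

test statistic = 15.615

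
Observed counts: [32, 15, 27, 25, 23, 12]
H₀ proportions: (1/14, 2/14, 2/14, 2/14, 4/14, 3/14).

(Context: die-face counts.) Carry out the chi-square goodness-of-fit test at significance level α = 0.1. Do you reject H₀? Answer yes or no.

reject H₀: yes

n = 134; E_i = n·p_i = [9.57, 19.14, 19.14, 19.14, 38.29, 28.71]
χ² = (32−9.57)²/9.57 + (15−19.14)²/19.14 + (27−19.14)²/19.14 + (25−19.14)²/19.14 + (23−38.29)²/38.29 + (12−28.71)²/28.71 = 74.3022
df = 5
p-value (upper-tail) = 0.00000
At α=0.1: p < α → reject H₀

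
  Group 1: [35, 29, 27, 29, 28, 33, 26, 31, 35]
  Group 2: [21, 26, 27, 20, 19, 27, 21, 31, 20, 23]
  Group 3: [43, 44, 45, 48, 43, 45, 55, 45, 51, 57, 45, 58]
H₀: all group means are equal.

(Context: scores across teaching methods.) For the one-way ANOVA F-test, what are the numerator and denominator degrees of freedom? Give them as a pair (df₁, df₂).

k = 3 groups, N = 31 total
df = (k−1, N−k) = (3−1, 31−3) = (2, 28)

degrees of freedom = [2, 28]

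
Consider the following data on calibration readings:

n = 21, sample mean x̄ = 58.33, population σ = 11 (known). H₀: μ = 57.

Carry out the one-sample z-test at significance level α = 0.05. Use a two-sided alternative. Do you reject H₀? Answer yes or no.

SE = σ/√n = 11/√21 = 2.4004
z = (x̄−μ₀)/SE = (58.33−57)/2.4004 = 0.5541
p-value (two-sided) = 0.57953
At α=0.05: p ≥ α → fail to reject H₀

reject H₀: no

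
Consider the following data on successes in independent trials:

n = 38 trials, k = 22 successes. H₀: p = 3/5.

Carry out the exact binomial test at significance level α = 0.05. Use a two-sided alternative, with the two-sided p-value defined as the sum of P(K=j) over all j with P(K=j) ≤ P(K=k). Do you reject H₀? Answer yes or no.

reject H₀: no

Exact binomial: n=38, k=22, p₀=3/5=0.6000
P(X=j) = C(n,j)·p₀^j·(1−p₀)^(n−j); p = Σ P(X=j) over j with P(X=j) ≤ P(X=22)
p-value (two-sided) = 0.86881
At α=0.05: p ≥ α → fail to reject H₀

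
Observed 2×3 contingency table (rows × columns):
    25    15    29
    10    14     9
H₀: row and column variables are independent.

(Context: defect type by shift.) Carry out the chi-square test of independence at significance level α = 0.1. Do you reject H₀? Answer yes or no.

Row totals [69, 33], col totals [35, 29, 38], n=102
χ² = (25−23.68)²/23.68 + (15−19.62)²/19.62 + (29−25.71)²/25.71 + (10−11.32)²/11.32 + (14−9.38)²/9.38 + (9−12.29)²/12.29 = 4.8930
df = 2
p-value (upper-tail) = 0.08660
At α=0.1: p < α → reject H₀

reject H₀: yes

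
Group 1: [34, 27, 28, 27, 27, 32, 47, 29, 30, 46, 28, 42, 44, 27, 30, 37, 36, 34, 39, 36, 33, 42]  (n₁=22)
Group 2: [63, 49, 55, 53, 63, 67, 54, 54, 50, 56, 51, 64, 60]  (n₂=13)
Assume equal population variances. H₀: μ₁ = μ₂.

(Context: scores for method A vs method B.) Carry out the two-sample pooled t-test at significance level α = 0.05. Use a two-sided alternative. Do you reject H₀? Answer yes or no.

x̄₁=34.318, s₁=6.586, n₁=22
x̄₂=56.846, s₂=5.900, n₂=13
s_p² = [21·6.586² + 12·5.900²]/33 = 40.2565
SE = √(s_p²·(1/22+1/13)) = 2.2196
t = (34.318−56.846)/2.2196 = -10.1497
df = 33
p-value (two-sided) = 0.00000
At α=0.05: p < α → reject H₀

reject H₀: yes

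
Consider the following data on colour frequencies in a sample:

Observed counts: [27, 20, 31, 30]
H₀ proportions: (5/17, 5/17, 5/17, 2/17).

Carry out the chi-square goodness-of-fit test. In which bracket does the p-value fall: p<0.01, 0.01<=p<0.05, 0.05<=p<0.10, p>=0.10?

n = 108; E_i = n·p_i = [31.76, 31.76, 31.76, 12.71]
χ² = (27−31.76)²/31.76 + (20−31.76)²/31.76 + (31−31.76)²/31.76 + (30−12.71)²/12.71 = 28.6296
df = 3
p-value (upper-tail) = 0.00000
→ bracket: p<0.01

p-value bracket: p<0.01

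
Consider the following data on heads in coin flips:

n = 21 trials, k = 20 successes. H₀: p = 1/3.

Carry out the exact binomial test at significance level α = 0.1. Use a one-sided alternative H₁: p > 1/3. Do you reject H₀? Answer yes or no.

Exact binomial: n=21, k=20, p₀=1/3=0.3333
P(X≥20) from Σ C(n,i)·p₀^i·(1−p₀)^(n−i)
p-value (one-sided, H₁ greater) = 0.00000
At α=0.1: p < α → reject H₀

reject H₀: yes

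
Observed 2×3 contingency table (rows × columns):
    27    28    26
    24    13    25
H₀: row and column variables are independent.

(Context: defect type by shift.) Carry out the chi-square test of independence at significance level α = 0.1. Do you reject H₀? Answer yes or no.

Row totals [81, 62], col totals [51, 41, 51], n=143
χ² = (27−28.89)²/28.89 + (28−23.22)²/23.22 + (26−28.89)²/28.89 + (24−22.11)²/22.11 + (13−17.78)²/17.78 + (25−22.11)²/22.11 = 3.2162
df = 2
p-value (upper-tail) = 0.20027
At α=0.1: p ≥ α → fail to reject H₀

reject H₀: no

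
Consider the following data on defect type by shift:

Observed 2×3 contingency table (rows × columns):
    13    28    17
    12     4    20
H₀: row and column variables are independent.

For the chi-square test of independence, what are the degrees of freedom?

df = (r−1)(c−1) = (2−1)·(3−1) = 2

degrees of freedom = 2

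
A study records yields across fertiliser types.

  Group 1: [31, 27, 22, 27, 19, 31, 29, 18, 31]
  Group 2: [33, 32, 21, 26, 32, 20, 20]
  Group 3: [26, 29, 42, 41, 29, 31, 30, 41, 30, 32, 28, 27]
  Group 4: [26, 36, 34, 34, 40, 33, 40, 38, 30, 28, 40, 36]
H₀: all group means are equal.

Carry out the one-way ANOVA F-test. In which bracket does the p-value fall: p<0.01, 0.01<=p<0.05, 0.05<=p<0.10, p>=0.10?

Group means [26.11, 26.29, 32.17, 34.58], grand mean 30.500
SSB = Σnᵢ(x̄ᵢ−x̄)² = 531.099; SSW = ΣΣ(x−x̄ᵢ)² = 1042.901
MSB = 531.099/3 = 177.0331; MSW = 1042.901/36 = 28.9695
F = MSB/MSW = 6.1110
df = (3, 36)
p-value (upper-tail) = 0.00180
→ bracket: p<0.01

p-value bracket: p<0.01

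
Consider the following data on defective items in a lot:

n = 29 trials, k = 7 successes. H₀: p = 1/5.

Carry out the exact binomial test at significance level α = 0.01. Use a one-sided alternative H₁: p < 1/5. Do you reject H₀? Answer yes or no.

reject H₀: no

Exact binomial: n=29, k=7, p₀=1/5=0.2000
P(X≤7) from Σ C(n,i)·p₀^i·(1−p₀)^(n−i)
p-value (one-sided, H₁ less) = 0.79027
At α=0.01: p ≥ α → fail to reject H₀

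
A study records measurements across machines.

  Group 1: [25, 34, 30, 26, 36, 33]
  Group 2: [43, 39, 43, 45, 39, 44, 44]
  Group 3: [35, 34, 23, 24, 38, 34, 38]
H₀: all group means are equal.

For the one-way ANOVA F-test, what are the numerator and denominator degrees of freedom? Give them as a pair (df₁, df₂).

k = 3 groups, N = 20 total
df = (k−1, N−k) = (3−1, 20−3) = (2, 17)

degrees of freedom = [2, 17]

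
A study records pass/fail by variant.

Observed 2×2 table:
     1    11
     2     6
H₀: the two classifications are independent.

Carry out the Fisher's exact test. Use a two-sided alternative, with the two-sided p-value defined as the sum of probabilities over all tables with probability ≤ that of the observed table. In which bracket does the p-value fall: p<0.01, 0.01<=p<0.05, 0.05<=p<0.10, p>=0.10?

p-value bracket: p>=0.10

Margins: r₁=12, r₂=8, c₁=3, c₂=17, n=20
p_obs = C(12,1)·C(8,2)/C(20,3); sum pmf over tables with pmf ≤ p_obs
p-value (two-sided) = 0.53684
→ bracket: p>=0.10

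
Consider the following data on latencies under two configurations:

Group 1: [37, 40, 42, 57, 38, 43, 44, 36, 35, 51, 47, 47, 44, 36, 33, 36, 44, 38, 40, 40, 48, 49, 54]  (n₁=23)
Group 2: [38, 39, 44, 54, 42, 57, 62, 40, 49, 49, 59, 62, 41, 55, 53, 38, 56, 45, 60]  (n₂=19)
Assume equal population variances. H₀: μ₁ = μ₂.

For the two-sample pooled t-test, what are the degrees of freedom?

degrees of freedom = 40

df = n₁ + n₂ − 2 = 23 + 19 − 2 = 40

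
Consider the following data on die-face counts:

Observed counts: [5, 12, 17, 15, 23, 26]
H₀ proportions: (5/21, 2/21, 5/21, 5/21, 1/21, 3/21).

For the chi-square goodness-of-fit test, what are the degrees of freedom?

degrees of freedom = 5

df = k − 1 = 6 − 1 = 5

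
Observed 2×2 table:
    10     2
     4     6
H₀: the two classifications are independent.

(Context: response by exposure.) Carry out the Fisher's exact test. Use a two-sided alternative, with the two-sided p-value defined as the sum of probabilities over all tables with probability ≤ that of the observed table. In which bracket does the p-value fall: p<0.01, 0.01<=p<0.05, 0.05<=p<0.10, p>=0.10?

Margins: r₁=12, r₂=10, c₁=14, c₂=8, n=22
p_obs = C(12,10)·C(10,4)/C(22,14); sum pmf over tables with pmf ≤ p_obs
p-value (two-sided) = 0.07430
→ bracket: 0.05<=p<0.10

p-value bracket: 0.05<=p<0.10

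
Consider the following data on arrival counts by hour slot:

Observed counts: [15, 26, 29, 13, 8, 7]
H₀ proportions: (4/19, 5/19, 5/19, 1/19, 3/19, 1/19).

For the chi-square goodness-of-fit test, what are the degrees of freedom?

df = k − 1 = 6 − 1 = 5

degrees of freedom = 5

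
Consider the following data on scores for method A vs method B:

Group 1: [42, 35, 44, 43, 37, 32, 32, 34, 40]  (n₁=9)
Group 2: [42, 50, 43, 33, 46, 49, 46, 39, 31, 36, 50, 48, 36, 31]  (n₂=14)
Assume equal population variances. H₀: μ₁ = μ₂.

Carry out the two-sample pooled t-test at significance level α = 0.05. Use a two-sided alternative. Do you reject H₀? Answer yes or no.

x̄₁=37.667, s₁=4.717, n₁=9
x̄₂=41.429, s₂=7.046, n₂=14
s_p² = [8·4.717² + 13·7.046²]/21 = 39.2109
SE = √(s_p²·(1/9+1/14)) = 2.6754
t = (37.667−41.429)/2.6754 = -1.4061
df = 21
p-value (two-sided) = 0.17431
At α=0.05: p ≥ α → fail to reject H₀

reject H₀: no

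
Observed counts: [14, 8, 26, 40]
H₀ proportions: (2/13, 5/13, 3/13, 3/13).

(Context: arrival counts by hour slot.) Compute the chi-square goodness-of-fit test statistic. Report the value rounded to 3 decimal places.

n = 88; E_i = n·p_i = [13.54, 33.85, 20.31, 20.31]
χ² = (14−13.54)²/13.54 + (8−33.85)²/33.85 + (26−20.31)²/20.31 + (40−20.31)²/20.31 = 40.4439
df = 3

test statistic = 40.444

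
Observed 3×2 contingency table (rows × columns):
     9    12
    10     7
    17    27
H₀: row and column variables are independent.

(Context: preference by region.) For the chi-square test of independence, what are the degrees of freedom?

degrees of freedom = 2

df = (r−1)(c−1) = (3−1)·(2−1) = 2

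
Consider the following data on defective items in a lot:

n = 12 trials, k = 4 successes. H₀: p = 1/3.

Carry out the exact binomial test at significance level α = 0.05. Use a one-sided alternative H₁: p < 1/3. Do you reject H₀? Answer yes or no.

Exact binomial: n=12, k=4, p₀=1/3=0.3333
P(X≤4) from Σ C(n,i)·p₀^i·(1−p₀)^(n−i)
p-value (one-sided, H₁ less) = 0.63152
At α=0.05: p ≥ α → fail to reject H₀

reject H₀: no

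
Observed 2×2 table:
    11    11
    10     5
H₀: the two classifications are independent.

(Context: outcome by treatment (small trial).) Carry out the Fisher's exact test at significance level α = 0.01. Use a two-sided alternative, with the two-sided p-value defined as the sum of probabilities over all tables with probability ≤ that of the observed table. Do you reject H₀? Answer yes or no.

Margins: r₁=22, r₂=15, c₁=21, c₂=16, n=37
p_obs = C(22,11)·C(15,10)/C(37,21); sum pmf over tables with pmf ≤ p_obs
p-value (two-sided) = 0.50004
At α=0.01: p ≥ α → fail to reject H₀

reject H₀: no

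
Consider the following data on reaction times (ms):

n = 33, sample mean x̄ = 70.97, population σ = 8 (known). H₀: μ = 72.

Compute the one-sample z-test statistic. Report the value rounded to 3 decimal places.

test statistic = -0.740

SE = σ/√n = 8/√33 = 1.3926
z = (x̄−μ₀)/SE = (70.97−72)/1.3926 = -0.7396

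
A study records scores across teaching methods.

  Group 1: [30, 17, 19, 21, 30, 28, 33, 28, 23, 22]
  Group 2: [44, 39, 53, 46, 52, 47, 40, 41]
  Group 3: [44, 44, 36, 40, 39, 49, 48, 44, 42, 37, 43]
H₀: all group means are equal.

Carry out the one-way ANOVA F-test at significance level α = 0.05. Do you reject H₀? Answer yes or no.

Group means [25.10, 45.25, 42.36], grand mean 37.207
SSB = Σnᵢ(x̄ᵢ−x̄)² = 2275.813; SSW = ΣΣ(x−x̄ᵢ)² = 626.945
MSB = 2275.813/2 = 1137.9066; MSW = 626.945/26 = 24.1133
F = MSB/MSW = 47.1900
df = (2, 26)
p-value (upper-tail) = 0.00000
At α=0.05: p < α → reject H₀

reject H₀: yes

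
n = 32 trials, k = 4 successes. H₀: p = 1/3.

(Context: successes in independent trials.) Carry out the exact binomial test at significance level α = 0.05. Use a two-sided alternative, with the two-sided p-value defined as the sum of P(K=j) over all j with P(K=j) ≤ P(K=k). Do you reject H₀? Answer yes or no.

Exact binomial: n=32, k=4, p₀=1/3=0.3333
P(X=j) = C(n,j)·p₀^j·(1−p₀)^(n−j); p = Σ P(X=j) over j with P(X=j) ≤ P(X=4)
p-value (two-sided) = 0.01336
At α=0.05: p < α → reject H₀

reject H₀: yes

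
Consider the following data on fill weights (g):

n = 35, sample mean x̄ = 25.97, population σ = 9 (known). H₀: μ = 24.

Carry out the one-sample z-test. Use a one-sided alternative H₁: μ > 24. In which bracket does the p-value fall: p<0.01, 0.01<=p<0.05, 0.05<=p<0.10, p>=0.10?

SE = σ/√n = 9/√35 = 1.5213
z = (x̄−μ₀)/SE = (25.97−24)/1.5213 = 1.2950
p-value (one-sided, H₁ greater) = 0.09767
→ bracket: 0.05<=p<0.10

p-value bracket: 0.05<=p<0.10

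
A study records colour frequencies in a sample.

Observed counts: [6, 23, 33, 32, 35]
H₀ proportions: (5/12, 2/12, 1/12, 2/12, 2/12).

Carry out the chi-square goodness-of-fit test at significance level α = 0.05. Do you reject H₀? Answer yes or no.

reject H₀: yes

n = 129; E_i = n·p_i = [53.75, 21.50, 10.75, 21.50, 21.50]
χ² = (6−53.75)²/53.75 + (23−21.50)²/21.50 + (33−10.75)²/10.75 + (32−21.50)²/21.50 + (35−21.50)²/21.50 = 102.1814
df = 4
p-value (upper-tail) = 0.00000
At α=0.05: p < α → reject H₀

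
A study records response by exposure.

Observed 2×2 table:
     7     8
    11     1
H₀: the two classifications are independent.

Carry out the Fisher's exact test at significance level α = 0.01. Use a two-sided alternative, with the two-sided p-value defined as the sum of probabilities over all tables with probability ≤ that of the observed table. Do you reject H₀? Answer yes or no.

reject H₀: no

Margins: r₁=15, r₂=12, c₁=18, c₂=9, n=27
p_obs = C(15,7)·C(12,11)/C(27,18); sum pmf over tables with pmf ≤ p_obs
p-value (two-sided) = 0.01918
At α=0.01: p ≥ α → fail to reject H₀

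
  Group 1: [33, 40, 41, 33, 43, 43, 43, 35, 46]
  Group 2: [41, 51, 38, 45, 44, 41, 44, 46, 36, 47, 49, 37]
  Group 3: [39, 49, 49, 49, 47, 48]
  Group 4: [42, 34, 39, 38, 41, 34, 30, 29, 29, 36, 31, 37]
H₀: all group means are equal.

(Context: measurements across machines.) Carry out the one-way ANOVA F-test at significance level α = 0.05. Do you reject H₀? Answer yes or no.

reject H₀: yes

Group means [39.67, 43.25, 46.83, 35.00], grand mean 40.436
SSB = Σnᵢ(x̄ᵢ−x̄)² = 700.506; SSW = ΣΣ(x−x̄ᵢ)² = 741.083
MSB = 700.506/3 = 233.5021; MSW = 741.083/35 = 21.1738
F = MSB/MSW = 11.0279
df = (3, 35)
p-value (upper-tail) = 0.00003
At α=0.05: p < α → reject H₀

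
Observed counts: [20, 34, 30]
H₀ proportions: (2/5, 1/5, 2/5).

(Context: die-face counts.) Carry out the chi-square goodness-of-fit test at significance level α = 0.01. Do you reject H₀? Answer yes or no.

n = 84; E_i = n·p_i = [33.60, 16.80, 33.60]
χ² = (20−33.60)²/33.60 + (34−16.80)²/16.80 + (30−33.60)²/33.60 = 23.5000
df = 2
p-value (upper-tail) = 0.00001
At α=0.01: p < α → reject H₀

reject H₀: yes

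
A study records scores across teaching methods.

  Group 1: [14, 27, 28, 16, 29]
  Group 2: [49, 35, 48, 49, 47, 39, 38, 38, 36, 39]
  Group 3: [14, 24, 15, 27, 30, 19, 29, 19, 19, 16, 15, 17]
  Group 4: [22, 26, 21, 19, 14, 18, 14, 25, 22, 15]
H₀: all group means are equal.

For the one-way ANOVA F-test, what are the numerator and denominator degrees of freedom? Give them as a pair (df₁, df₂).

k = 4 groups, N = 37 total
df = (k−1, N−k) = (4−1, 37−4) = (3, 33)

degrees of freedom = [3, 33]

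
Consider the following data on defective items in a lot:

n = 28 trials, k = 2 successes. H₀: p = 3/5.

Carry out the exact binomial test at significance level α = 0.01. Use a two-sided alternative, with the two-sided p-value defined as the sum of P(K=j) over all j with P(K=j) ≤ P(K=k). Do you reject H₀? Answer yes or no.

Exact binomial: n=28, k=2, p₀=3/5=0.6000
P(X=j) = C(n,j)·p₀^j·(1−p₀)^(n−j); p = Σ P(X=j) over j with P(X=j) ≤ P(X=2)
p-value (two-sided) = 0.00000
At α=0.01: p < α → reject H₀

reject H₀: yes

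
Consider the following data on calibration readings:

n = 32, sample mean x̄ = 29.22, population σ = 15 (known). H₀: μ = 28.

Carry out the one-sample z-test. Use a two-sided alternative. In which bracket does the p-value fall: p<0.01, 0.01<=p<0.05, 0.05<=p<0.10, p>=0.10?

SE = σ/√n = 15/√32 = 2.6517
z = (x̄−μ₀)/SE = (29.22−28)/2.6517 = 0.4601
p-value (two-sided) = 0.64545
→ bracket: p>=0.10

p-value bracket: p>=0.10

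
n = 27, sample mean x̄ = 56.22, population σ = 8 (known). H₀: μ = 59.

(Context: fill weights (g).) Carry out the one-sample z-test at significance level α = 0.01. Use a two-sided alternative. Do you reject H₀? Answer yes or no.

reject H₀: no

SE = σ/√n = 8/√27 = 1.5396
z = (x̄−μ₀)/SE = (56.22−59)/1.5396 = -1.8057
p-value (two-sided) = 0.07097
At α=0.01: p ≥ α → fail to reject H₀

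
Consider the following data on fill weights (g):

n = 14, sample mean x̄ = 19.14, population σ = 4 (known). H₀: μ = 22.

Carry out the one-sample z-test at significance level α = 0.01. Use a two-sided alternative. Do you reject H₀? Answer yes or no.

SE = σ/√n = 4/√14 = 1.0690
z = (x̄−μ₀)/SE = (19.14−22)/1.0690 = -2.6753
p-value (two-sided) = 0.00747
At α=0.01: p < α → reject H₀

reject H₀: yes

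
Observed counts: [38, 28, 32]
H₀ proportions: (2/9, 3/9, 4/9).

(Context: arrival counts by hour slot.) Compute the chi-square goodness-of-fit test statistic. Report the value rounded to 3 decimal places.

n = 98; E_i = n·p_i = [21.78, 32.67, 43.56]
χ² = (38−21.78)²/21.78 + (28−32.67)²/32.67 + (32−43.56)²/43.56 = 15.8163
df = 2

test statistic = 15.816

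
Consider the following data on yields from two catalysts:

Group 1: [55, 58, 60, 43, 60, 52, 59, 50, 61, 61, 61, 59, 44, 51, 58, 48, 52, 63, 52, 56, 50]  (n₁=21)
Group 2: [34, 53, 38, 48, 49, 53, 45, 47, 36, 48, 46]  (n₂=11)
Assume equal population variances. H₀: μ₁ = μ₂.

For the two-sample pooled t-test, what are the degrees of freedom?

df = n₁ + n₂ − 2 = 21 + 11 − 2 = 30

degrees of freedom = 30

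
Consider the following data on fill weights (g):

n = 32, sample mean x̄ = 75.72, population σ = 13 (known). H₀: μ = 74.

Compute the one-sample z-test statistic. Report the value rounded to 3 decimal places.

test statistic = 0.748

SE = σ/√n = 13/√32 = 2.2981
z = (x̄−μ₀)/SE = (75.72−74)/2.2981 = 0.7484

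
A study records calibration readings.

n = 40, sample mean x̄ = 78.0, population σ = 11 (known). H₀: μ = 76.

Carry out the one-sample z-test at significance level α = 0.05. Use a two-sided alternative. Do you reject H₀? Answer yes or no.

reject H₀: no

SE = σ/√n = 11/√40 = 1.7393
z = (x̄−μ₀)/SE = (78.0−76)/1.7393 = 1.1499
p-value (two-sided) = 0.25018
At α=0.05: p ≥ α → fail to reject H₀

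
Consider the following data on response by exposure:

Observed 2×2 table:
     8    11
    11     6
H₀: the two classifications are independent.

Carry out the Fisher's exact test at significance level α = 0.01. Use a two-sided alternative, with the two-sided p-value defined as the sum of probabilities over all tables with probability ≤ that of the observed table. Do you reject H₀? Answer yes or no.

Margins: r₁=19, r₂=17, c₁=19, c₂=17, n=36
p_obs = C(19,8)·C(17,11)/C(36,19); sum pmf over tables with pmf ≤ p_obs
p-value (two-sided) = 0.20214
At α=0.01: p ≥ α → fail to reject H₀

reject H₀: no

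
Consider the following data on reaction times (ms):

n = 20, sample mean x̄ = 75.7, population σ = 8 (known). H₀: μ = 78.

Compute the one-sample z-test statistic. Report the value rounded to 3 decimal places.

SE = σ/√n = 8/√20 = 1.7889
z = (x̄−μ₀)/SE = (75.7−78)/1.7889 = -1.2857

test statistic = -1.286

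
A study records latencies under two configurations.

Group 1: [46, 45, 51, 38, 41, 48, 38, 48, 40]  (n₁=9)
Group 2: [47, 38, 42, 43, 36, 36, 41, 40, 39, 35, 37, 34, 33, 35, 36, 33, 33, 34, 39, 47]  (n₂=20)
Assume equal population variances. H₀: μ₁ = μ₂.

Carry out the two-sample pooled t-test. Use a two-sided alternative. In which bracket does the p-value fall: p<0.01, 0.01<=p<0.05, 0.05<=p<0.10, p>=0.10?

p-value bracket: p<0.01

x̄₁=43.889, s₁=4.781, n₁=9
x̄₂=37.900, s₂=4.327, n₂=20
s_p² = [8·4.781² + 19·4.327²]/27 = 19.9514
SE = √(s_p²·(1/9+1/20)) = 1.7929
t = (43.889−37.900)/1.7929 = 3.3404
df = 27
p-value (two-sided) = 0.00246
→ bracket: p<0.01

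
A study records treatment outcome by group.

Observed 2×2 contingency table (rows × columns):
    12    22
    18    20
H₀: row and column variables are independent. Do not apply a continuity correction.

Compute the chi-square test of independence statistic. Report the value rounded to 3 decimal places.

test statistic = 1.076

Row totals [34, 38], col totals [30, 42], n=72
χ² = (12−14.17)²/14.17 + (22−19.83)²/19.83 + (18−15.83)²/15.83 + (20−22.17)²/22.17 = 1.0763
df = 1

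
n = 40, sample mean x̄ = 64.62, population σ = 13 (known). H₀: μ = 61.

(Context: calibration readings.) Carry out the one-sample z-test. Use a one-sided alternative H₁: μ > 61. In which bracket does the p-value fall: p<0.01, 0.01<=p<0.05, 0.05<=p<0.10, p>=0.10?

SE = σ/√n = 13/√40 = 2.0555
z = (x̄−μ₀)/SE = (64.62−61)/2.0555 = 1.7611
p-value (one-sided, H₁ greater) = 0.03911
→ bracket: 0.01<=p<0.05

p-value bracket: 0.01<=p<0.05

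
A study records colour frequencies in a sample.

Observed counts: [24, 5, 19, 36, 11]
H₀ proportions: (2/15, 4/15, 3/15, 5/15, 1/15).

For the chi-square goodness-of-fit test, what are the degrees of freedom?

df = k − 1 = 5 − 1 = 4

degrees of freedom = 4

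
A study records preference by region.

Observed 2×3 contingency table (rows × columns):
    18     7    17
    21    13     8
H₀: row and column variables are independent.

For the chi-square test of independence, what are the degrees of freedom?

degrees of freedom = 2

df = (r−1)(c−1) = (2−1)·(3−1) = 2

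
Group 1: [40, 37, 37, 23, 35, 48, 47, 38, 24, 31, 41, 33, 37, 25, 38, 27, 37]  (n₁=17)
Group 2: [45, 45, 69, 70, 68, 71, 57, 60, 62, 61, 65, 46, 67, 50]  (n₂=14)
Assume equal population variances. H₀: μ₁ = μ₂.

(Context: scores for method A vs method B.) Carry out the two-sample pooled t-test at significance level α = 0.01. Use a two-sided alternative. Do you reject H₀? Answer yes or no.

reject H₀: yes

x̄₁=35.176, s₁=7.316, n₁=17
x̄₂=59.714, s₂=9.603, n₂=14
s_p² = [16·7.316² + 13·9.603²]/29 = 70.8734
SE = √(s_p²·(1/17+1/14)) = 3.0383
t = (35.176−59.714)/3.0383 = -8.0761
df = 29
p-value (two-sided) = 0.00000
At α=0.01: p < α → reject H₀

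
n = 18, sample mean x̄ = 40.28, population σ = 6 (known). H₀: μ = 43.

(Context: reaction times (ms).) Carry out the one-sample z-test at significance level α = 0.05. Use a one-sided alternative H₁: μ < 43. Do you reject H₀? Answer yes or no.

reject H₀: yes

SE = σ/√n = 6/√18 = 1.4142
z = (x̄−μ₀)/SE = (40.28−43)/1.4142 = -1.9233
p-value (one-sided, H₁ less) = 0.02722
At α=0.05: p < α → reject H₀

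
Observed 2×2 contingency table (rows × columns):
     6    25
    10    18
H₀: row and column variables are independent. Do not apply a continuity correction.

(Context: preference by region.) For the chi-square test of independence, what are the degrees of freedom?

degrees of freedom = 1

df = (r−1)(c−1) = (2−1)·(2−1) = 1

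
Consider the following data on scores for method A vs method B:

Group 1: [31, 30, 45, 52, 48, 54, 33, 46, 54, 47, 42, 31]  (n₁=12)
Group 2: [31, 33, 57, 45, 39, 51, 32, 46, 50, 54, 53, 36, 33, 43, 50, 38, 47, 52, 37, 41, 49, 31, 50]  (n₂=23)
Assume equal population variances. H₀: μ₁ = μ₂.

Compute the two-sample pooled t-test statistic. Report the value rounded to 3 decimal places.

test statistic = -0.209

x̄₁=42.750, s₁=9.216, n₁=12
x̄₂=43.391, s₂=8.283, n₂=23
s_p² = [11·9.216² + 22·8.283²]/33 = 74.0524
SE = √(s_p²·(1/12+1/23)) = 3.0644
t = (42.750−43.391)/3.0644 = -0.2093
df = 33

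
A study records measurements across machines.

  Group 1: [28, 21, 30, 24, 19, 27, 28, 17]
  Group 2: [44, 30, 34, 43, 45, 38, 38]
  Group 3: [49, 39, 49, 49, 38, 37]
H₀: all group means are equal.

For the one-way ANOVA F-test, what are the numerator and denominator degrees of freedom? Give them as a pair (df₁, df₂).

degrees of freedom = [2, 18]

k = 3 groups, N = 21 total
df = (k−1, N−k) = (3−1, 21−3) = (2, 18)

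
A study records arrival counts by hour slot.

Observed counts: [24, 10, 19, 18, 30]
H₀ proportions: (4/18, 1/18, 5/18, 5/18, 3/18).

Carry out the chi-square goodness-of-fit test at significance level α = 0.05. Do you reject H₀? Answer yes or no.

n = 101; E_i = n·p_i = [22.44, 5.61, 28.06, 28.06, 16.83]
χ² = (24−22.44)²/22.44 + (10−5.61)²/5.61 + (19−28.06)²/28.06 + (18−28.06)²/28.06 + (30−16.83)²/16.83 = 20.3663
df = 4
p-value (upper-tail) = 0.00042
At α=0.05: p < α → reject H₀

reject H₀: yes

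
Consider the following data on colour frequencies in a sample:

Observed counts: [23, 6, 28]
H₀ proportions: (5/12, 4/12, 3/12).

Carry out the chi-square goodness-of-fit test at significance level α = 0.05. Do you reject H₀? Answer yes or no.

n = 57; E_i = n·p_i = [23.75, 19.00, 14.25]
χ² = (23−23.75)²/23.75 + (6−19.00)²/19.00 + (28−14.25)²/14.25 = 22.1860
df = 2
p-value (upper-tail) = 0.00002
At α=0.05: p < α → reject H₀

reject H₀: yes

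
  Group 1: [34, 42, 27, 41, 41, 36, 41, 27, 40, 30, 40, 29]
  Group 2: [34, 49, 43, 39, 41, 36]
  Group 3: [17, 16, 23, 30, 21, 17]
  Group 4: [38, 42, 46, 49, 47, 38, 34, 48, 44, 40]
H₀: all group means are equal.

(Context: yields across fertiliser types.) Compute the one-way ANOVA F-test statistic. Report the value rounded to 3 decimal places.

test statistic = 21.686

Group means [35.67, 40.33, 20.67, 42.60], grand mean 35.882
SSB = Σnᵢ(x̄ᵢ−x̄)² = 1959.796; SSW = ΣΣ(x−x̄ᵢ)² = 903.733
MSB = 1959.796/3 = 653.2654; MSW = 903.733/30 = 30.1244
F = MSB/MSW = 21.6856
df = (3, 30)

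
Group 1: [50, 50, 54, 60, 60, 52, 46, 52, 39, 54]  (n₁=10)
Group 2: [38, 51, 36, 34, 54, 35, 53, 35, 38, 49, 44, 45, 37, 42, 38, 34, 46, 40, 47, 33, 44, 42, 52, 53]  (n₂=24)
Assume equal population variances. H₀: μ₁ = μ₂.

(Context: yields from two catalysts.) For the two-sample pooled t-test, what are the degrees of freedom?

df = n₁ + n₂ − 2 = 10 + 24 − 2 = 32

degrees of freedom = 32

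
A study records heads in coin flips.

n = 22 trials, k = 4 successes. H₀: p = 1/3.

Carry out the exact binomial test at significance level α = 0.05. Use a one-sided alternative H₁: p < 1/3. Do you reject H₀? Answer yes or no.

reject H₀: no

Exact binomial: n=22, k=4, p₀=1/3=0.3333
P(X≤4) from Σ C(n,i)·p₀^i·(1−p₀)^(n−i)
p-value (one-sided, H₁ less) = 0.09616
At α=0.05: p ≥ α → fail to reject H₀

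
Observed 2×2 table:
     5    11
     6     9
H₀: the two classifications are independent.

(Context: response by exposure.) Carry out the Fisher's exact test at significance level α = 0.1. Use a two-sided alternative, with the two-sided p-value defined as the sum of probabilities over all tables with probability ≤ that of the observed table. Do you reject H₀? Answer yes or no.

Margins: r₁=16, r₂=15, c₁=11, c₂=20, n=31
p_obs = C(16,5)·C(15,6)/C(31,11); sum pmf over tables with pmf ≤ p_obs
p-value (two-sided) = 0.71599
At α=0.1: p ≥ α → fail to reject H₀

reject H₀: no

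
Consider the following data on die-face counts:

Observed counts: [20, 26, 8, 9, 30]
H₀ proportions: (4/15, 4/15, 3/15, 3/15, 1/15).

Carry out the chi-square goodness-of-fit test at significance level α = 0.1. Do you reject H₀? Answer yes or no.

reject H₀: yes

n = 93; E_i = n·p_i = [24.80, 24.80, 18.60, 18.60, 6.20]
χ² = (20−24.80)²/24.80 + (26−24.80)²/24.80 + (8−18.60)²/18.60 + (9−18.60)²/18.60 + (30−6.20)²/6.20 = 103.3441
df = 4
p-value (upper-tail) = 0.00000
At α=0.1: p < α → reject H₀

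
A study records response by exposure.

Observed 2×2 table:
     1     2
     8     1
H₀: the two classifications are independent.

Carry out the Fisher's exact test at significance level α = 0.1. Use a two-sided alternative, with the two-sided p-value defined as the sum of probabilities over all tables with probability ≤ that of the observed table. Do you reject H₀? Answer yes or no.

Margins: r₁=3, r₂=9, c₁=9, c₂=3, n=12
p_obs = C(3,1)·C(9,8)/C(12,9); sum pmf over tables with pmf ≤ p_obs
p-value (two-sided) = 0.12727
At α=0.1: p ≥ α → fail to reject H₀

reject H₀: no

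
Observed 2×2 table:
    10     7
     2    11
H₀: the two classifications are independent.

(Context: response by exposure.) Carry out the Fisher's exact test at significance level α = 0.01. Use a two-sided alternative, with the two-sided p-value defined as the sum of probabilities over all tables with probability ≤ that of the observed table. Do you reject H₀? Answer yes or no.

Margins: r₁=17, r₂=13, c₁=12, c₂=18, n=30
p_obs = C(17,10)·C(13,2)/C(30,12); sum pmf over tables with pmf ≤ p_obs
p-value (two-sided) = 0.02556
At α=0.01: p ≥ α → fail to reject H₀

reject H₀: no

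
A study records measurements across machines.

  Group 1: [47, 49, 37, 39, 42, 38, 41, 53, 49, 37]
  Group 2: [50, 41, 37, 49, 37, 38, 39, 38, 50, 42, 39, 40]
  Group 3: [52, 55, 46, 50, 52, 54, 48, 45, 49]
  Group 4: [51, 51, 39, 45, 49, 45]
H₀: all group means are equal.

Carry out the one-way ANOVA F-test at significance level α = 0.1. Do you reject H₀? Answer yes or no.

Group means [43.20, 41.67, 50.11, 46.67], grand mean 44.946
SSB = Σnᵢ(x̄ᵢ−x̄)² = 417.403; SSW = ΣΣ(x−x̄ᵢ)² = 788.489
MSB = 417.403/3 = 139.1343; MSW = 788.489/33 = 23.8936
F = MSB/MSW = 5.8231
df = (3, 33)
p-value (upper-tail) = 0.00262
At α=0.1: p < α → reject H₀

reject H₀: yes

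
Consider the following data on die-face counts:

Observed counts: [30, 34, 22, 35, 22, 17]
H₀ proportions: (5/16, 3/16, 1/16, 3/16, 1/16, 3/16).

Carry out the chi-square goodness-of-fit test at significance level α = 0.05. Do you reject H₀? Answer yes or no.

n = 160; E_i = n·p_i = [50.00, 30.00, 10.00, 30.00, 10.00, 30.00]
χ² = (30−50.00)²/50.00 + (34−30.00)²/30.00 + (22−10.00)²/10.00 + (35−30.00)²/30.00 + (22−10.00)²/10.00 + (17−30.00)²/30.00 = 43.8000
df = 5
p-value (upper-tail) = 0.00000
At α=0.05: p < α → reject H₀

reject H₀: yes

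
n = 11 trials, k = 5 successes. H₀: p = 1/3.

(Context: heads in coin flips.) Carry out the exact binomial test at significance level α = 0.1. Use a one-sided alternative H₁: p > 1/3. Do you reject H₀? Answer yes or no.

reject H₀: no

Exact binomial: n=11, k=5, p₀=1/3=0.3333
P(X≥5) from Σ C(n,i)·p₀^i·(1−p₀)^(n−i)
p-value (one-sided, H₁ greater) = 0.28900
At α=0.1: p ≥ α → fail to reject H₀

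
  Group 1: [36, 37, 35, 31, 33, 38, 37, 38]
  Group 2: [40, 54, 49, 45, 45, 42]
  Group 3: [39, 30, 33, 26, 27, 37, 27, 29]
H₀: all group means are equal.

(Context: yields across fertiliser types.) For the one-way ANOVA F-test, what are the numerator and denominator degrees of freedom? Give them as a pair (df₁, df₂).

k = 3 groups, N = 22 total
df = (k−1, N−k) = (3−1, 22−3) = (2, 19)

degrees of freedom = [2, 19]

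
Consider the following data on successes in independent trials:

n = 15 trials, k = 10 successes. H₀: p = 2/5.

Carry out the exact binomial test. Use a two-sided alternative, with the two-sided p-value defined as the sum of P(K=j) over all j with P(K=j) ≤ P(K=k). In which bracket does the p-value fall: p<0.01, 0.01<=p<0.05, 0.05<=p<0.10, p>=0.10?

Exact binomial: n=15, k=10, p₀=2/5=0.4000
P(X=j) = C(n,j)·p₀^j·(1−p₀)^(n−j); p = Σ P(X=j) over j with P(X=j) ≤ P(X=10)
p-value (two-sided) = 0.06095
→ bracket: 0.05<=p<0.10

p-value bracket: 0.05<=p<0.10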